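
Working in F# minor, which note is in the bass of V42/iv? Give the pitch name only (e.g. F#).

The applied chord V42/iv is rooted on F#: F#-A#-C#-E.
The figure 42 means third inversion — the seventh is in the bass.

E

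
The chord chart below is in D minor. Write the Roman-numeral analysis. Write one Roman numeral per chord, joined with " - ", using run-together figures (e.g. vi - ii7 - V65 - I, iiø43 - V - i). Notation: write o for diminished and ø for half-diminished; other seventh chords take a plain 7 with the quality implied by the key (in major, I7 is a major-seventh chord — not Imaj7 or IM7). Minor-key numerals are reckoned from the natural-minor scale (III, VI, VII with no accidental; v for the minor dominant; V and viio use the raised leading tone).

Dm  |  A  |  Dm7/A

Dm has root D, degree 1 in D minor, so i.
A has root A, degree 5 in D minor, so V.
Dm7/A has root D, degree 1 in D minor, so i43.

i - V - i43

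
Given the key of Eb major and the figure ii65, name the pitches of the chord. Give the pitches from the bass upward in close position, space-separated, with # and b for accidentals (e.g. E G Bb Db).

The numeral's case and figure indicate a minor seventh chord. In Eb major its root, scale degree 2, is F.
That chord is spelled F-Ab-C-Eb.
The figured bass 65 indicates first inversion, placing the third (Ab) in the bass: Ab-C-Eb-F.

Ab C Eb F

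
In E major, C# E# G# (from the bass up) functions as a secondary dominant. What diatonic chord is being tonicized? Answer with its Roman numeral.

The chord is a major triad on C#.
A dominant resolves down a perfect fifth: C# → F#. In E major, F# is scale degree 2, i.e. ii.

ii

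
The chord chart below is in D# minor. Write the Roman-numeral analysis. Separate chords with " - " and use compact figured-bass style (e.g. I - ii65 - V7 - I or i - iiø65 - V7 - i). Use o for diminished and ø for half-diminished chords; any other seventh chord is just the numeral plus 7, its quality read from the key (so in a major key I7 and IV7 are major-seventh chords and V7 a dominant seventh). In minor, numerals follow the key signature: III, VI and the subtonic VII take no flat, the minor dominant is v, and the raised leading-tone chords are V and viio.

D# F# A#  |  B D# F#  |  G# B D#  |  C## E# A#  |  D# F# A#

i - VI - iv - V6 - i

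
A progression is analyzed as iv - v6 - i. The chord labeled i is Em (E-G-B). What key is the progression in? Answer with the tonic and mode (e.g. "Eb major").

E minor

i is given as E-G-B — a minor triad with root E.
If E is scale degree 1 and the mode makes that degree carry a minor triad, the tonic is E and the mode is minor.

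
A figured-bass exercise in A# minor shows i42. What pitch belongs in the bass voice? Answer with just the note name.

G#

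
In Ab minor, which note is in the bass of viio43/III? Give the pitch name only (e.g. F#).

Fb

The applied chord viio43/III is rooted on Bb: Bb-Db-Fb-Abb.
The figure 43 means second inversion — the fifth is in the bass.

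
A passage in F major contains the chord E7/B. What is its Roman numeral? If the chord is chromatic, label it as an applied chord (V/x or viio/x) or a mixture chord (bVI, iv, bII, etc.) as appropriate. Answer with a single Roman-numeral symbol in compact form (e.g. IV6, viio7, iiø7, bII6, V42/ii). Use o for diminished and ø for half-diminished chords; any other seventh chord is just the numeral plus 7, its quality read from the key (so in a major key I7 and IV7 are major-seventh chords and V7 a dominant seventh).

Stacked in thirds the chord is E-G#-B-D: a dominant seventh chord on E.
E is not a diatonic chord root with this quality in F major, but it lies a perfect fifth above A (iii), so the chord functions as an applied dominant of iii.
With B in the bass the chord is in second inversion, so the figured bass is 43.

V43/iii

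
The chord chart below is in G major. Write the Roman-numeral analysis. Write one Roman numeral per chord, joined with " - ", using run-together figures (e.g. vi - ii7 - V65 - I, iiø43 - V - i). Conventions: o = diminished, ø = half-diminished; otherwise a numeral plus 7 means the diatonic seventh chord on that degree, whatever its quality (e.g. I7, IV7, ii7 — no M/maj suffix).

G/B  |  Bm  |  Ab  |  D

I6 - iii - bII - V

G/B: major triad on G = scale degree 1 → I6.
Bm: root B is the mediant; minor triad there is iii.
Ab: major triad on Ab — chromatic; Ab is the lowered second degree, so this is the Neapolitan chord, bII.
D: root D is the dominant; major triad there is V.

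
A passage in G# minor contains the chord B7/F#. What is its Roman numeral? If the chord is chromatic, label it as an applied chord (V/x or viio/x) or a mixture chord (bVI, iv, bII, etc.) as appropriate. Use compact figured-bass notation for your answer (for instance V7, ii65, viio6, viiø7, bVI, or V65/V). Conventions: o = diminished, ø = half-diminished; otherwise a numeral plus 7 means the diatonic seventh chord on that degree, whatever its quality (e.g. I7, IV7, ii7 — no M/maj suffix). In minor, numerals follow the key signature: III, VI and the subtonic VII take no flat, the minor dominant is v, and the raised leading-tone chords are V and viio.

The pitches B-D#-F#-A form a dominant seventh chord rooted on B.
B is not a diatonic chord root with this quality in G# minor, but it lies a perfect fifth above E (VI), so the chord functions as an applied dominant of VI.
With F# in the bass the chord is in second inversion, so the figured bass is 43.

V43/VI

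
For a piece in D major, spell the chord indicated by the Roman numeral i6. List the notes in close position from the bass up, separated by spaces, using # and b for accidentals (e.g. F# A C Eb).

F A D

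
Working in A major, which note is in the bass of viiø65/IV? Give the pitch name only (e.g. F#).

E

The applied chord viiø65/IV is rooted on C#: C#-E-G-B.
The figure 65 means first inversion — the third is in the bass.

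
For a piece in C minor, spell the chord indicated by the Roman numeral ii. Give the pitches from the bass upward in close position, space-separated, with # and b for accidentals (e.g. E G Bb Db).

D F A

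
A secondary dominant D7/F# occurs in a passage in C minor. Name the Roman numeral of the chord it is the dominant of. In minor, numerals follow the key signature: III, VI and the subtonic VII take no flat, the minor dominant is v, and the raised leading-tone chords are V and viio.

V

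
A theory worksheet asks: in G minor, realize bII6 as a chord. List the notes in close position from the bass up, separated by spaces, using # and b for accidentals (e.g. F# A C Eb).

Scale degree 2 in G minor is A; lowering it a half step gives Ab. bII6 is the Neapolitan sixth — a major triad on the lowered second degree, here in its customary first inversion.
So the chord is Ab-C-Eb.
The figured bass 6 indicates first inversion, placing the third (C) in the bass: C-Eb-Ab.

C Eb Ab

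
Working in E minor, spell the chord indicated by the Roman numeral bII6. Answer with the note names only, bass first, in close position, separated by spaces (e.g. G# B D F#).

A C F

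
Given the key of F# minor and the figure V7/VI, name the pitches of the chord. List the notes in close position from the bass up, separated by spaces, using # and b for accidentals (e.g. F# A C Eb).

A C# E G

The slash means an applied dominant: we want the dominant of VI. In F# minor, VI is D major, and its dominant is built on A.
Building a dominant seventh chord on A gives A-C#-E-G.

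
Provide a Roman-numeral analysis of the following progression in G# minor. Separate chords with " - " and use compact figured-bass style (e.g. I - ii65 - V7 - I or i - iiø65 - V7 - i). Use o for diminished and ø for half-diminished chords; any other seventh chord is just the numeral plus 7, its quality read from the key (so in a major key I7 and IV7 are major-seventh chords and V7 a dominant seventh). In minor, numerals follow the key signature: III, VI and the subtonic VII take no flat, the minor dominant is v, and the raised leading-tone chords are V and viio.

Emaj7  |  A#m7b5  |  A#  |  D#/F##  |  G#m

VI7 - iiø7 - V/V - V6 - i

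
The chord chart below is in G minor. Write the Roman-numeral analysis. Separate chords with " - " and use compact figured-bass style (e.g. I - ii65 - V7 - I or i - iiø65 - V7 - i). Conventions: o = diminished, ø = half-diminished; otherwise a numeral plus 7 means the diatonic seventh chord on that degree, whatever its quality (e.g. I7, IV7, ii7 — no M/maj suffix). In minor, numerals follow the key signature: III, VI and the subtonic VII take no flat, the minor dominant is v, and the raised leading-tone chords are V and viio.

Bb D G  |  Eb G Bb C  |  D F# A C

i6 - iv65 - V7

Bb-D-G: root G is the tonic; minor triad there is i6.
Eb-G-Bb-C: minor seventh chord on C = scale degree 4 → iv65.
D-F#-A-C has root D, degree 5 in G minor, so V7.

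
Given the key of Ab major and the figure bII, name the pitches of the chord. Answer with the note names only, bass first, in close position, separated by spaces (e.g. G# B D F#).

Scale degree 2 in Ab major is Bb; lowering it a half step gives Bbb. bII is the Neapolitan chord — a major triad on the lowered second degree.
So the chord is Bbb-Db-Fb.

Bbb Db Fb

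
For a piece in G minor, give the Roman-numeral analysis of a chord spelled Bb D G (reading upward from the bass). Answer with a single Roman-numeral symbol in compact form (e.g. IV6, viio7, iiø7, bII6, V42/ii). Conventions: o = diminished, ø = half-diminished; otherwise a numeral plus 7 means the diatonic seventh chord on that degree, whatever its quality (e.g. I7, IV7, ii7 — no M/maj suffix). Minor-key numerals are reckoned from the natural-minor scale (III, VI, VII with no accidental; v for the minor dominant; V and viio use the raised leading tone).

i6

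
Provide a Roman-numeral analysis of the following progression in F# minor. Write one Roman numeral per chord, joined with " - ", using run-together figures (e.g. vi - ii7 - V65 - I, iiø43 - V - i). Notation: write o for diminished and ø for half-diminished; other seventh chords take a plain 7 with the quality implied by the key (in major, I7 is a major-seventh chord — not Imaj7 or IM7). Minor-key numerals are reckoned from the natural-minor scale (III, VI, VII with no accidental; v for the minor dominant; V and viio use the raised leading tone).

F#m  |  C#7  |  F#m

i - V7 - i

F#m: root F# is the tonic; minor triad there is i.
C#7: root C# is the dominant; dominant seventh chord there is V7.
F#m: root F# is the tonic; minor triad there is i.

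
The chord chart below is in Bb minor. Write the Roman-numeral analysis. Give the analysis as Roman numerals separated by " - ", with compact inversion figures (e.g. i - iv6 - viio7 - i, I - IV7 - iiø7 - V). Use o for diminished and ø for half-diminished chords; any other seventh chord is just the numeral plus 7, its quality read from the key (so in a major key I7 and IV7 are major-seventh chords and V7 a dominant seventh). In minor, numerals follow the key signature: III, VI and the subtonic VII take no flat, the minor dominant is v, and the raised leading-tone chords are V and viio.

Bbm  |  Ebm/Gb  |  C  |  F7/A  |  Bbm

i - iv6 - V/V - V65 - i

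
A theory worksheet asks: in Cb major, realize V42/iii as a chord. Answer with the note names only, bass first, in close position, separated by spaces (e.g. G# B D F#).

The slash means an applied dominant: we want the dominant of iii. In Cb major, iii is Eb minor, and its dominant is built on Bb.
Building a dominant seventh chord on Bb gives Bb-D-F-Ab.
The figured bass 42 indicates third inversion, placing the seventh (Ab) in the bass: Ab-Bb-D-F.

Ab Bb D F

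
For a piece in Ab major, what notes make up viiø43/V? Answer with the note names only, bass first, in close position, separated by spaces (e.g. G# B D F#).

The slash marks an applied leading-tone chord: viio of V. In Ab major, V is Eb, so the leading tone to it is D, a half step below.
Building a half-diminished seventh chord on D gives D-F-Ab-C.
The figured bass 43 indicates second inversion, placing the fifth (Ab) in the bass: Ab-C-D-F.

Ab C D F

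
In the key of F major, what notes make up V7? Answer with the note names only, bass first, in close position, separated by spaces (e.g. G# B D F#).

The numeral's case and figure indicate a dominant seventh chord. In F major its root, the fifth degree, is C.
Stacking thirds from C gives C-E-G-Bb.

C E G Bb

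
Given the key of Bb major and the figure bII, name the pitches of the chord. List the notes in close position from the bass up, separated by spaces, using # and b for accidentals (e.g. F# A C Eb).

Scale degree 2 in Bb major is C; lowering it a half step gives Cb. bII is the Neapolitan chord — a major triad on the lowered second degree.
So the chord is Cb-Eb-Gb.

Cb Eb Gb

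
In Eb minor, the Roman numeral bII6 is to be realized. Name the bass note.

bII in Eb minor has root Fb; the chord is Fb-Ab-Cb.
The figure 6 means first inversion — the third is in the bass.

Ab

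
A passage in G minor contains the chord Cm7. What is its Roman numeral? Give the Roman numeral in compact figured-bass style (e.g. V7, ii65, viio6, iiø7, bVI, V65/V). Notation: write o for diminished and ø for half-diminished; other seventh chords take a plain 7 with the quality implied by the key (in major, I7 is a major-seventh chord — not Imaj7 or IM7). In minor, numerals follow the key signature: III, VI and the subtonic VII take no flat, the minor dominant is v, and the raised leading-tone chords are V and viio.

iv7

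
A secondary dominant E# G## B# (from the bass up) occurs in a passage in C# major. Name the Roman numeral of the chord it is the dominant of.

The chord is a major triad on E#.
A dominant resolves down a perfect fifth: E# → A#. In C# major, A# is scale degree 6, i.e. vi.

vi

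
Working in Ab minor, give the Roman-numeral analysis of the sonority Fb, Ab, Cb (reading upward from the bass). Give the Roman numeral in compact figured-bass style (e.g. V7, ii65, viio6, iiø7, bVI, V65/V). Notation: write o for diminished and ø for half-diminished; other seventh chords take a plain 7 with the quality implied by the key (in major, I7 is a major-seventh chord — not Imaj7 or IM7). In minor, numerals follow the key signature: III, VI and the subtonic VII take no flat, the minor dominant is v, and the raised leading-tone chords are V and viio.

The pitches Fb-Ab-Cb form a major triad rooted on Fb.
Fb is scale degree 6 in Ab minor, and a major triad on that degree is written VI.

VI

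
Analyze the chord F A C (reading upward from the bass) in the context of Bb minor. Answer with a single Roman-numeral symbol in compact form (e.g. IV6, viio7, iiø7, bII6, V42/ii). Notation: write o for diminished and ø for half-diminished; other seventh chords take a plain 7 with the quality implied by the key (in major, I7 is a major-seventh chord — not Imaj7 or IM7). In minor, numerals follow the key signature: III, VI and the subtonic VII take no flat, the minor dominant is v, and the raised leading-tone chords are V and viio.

V

Stacked in thirds the chord is F-A-C: a major triad on F.
F is scale degree 5 in Bb minor, and a major triad on that degree is written V.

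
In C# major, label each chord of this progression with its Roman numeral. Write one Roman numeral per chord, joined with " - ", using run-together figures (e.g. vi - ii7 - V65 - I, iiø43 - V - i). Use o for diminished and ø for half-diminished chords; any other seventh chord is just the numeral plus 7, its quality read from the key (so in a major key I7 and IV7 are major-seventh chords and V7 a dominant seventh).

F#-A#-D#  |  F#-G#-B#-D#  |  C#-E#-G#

ii6 - V42 - I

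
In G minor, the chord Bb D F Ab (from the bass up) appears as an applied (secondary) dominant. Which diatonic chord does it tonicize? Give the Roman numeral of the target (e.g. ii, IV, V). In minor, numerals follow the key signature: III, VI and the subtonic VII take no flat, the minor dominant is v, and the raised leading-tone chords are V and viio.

VI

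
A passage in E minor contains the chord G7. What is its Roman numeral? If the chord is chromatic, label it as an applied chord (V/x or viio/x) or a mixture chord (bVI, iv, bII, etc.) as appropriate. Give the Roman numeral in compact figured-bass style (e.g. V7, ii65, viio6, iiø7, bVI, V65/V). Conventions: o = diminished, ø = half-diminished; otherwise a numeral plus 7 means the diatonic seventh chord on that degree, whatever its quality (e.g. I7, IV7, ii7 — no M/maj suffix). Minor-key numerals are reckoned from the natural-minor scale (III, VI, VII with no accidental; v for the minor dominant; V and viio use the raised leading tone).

V7/VI

Stacked in thirds the chord is G-B-D-F: a dominant seventh chord on G.
G is not a diatonic chord root with this quality in E minor, but it lies a perfect fifth above C (VI), so the chord functions as an applied dominant of VI.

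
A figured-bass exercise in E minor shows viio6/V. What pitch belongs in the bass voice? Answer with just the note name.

C#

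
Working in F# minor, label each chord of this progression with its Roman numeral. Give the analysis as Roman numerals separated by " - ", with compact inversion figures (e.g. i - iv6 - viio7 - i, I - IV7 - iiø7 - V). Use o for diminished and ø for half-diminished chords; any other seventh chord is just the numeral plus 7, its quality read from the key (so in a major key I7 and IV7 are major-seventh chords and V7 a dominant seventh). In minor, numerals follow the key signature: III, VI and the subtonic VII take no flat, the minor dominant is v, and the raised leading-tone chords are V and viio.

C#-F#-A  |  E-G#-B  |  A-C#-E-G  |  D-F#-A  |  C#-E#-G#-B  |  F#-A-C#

i64 - VII - V7/VI - VI - V7 - i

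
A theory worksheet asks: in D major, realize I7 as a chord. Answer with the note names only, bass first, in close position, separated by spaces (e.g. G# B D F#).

The numeral's case and figure indicate a major seventh chord. In D major its root, the first degree, is D.
Stacking thirds from D gives D-F#-A-C#.

D F# A C#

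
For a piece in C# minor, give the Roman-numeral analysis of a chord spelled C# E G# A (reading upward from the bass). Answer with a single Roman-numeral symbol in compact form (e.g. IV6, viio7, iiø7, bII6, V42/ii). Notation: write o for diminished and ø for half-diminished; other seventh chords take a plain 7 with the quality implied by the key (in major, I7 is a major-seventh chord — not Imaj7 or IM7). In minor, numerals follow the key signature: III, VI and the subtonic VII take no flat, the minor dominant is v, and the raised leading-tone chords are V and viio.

Stacked in thirds the chord is A-C#-E-G#: a major seventh chord on A.
A is scale degree 6 in C# minor, and a major seventh chord on that degree is written VI7.
With C# in the bass the chord is in first inversion, so the figured bass is 65.

VI65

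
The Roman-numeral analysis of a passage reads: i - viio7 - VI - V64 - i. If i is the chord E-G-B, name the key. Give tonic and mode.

E minor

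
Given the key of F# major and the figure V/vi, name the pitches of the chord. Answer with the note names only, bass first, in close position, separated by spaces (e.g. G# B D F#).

A# C## E#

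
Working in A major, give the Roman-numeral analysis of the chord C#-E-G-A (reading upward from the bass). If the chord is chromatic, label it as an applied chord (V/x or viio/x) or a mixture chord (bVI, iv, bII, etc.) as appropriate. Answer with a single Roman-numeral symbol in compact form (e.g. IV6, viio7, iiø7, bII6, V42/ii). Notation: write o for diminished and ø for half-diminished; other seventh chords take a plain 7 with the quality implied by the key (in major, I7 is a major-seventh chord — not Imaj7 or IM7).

The pitches A-C#-E-G form a dominant seventh chord rooted on A.
A is not a diatonic chord root with this quality in A major, but it lies a perfect fifth above D (IV), so the chord functions as an applied dominant of IV.
With C# in the bass the chord is in first inversion, so the figured bass is 65.

V65/IV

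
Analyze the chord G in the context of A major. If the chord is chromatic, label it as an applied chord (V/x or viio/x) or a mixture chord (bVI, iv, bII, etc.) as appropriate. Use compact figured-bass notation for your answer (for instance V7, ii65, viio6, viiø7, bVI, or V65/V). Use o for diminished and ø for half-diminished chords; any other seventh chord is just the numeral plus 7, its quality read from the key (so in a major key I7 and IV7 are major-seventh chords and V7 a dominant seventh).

The pitches G-B-D form a major triad rooted on G.
G is the lowered seventh degree of A major (diatonic 7 would be G#). This is a major triad on the lowered seventh degree (the subtonic), borrowed from the parallel minor.

bVII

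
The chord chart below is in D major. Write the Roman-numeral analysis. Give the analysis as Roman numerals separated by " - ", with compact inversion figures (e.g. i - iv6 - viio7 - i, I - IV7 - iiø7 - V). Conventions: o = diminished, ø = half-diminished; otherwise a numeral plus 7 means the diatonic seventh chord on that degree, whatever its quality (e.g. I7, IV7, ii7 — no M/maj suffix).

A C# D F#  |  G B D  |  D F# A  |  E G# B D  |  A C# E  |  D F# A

I43 - IV - I - V7/V - V - I

A-C#-D-F# has root D, degree 1 in D major, so I43.
G-B-D: root G is the subdominant; major triad there is IV.
D-F#-A: root D is the tonic; major triad there is I.
E-G#-B-D is the secondary dominant of V (dominant seventh chord on E): V7/V.
A-C#-E: root A is the dominant; major triad there is V.
D-F#-A has root D, degree 1 in D major, so I.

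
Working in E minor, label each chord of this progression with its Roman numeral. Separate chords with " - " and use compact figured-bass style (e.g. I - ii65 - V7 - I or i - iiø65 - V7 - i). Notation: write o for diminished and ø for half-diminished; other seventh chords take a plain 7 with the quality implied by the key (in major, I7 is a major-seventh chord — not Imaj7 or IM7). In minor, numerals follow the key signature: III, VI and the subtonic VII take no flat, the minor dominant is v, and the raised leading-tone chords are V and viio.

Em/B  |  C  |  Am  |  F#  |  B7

i64 - VI - iv - V/V - V7

Em/B has root E, degree 1 in E minor, so i64.
C has root C, degree 6 in E minor, so VI.
Am: minor triad on A = scale degree 4 → iv.
F#: a major triad on F#, the applied dominant of V → V/V.
B7 has root B, degree 5 in E minor, so V7.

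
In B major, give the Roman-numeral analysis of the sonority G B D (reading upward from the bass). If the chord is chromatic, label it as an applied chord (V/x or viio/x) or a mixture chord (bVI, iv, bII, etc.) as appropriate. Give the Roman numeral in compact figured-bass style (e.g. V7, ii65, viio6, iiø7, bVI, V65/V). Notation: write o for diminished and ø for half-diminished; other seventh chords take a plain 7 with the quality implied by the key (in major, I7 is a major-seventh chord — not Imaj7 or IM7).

Stacked in thirds the chord is G-B-D: a major triad on G.
G is the lowered sixth degree of B major (diatonic 6 would be G#). This is a major triad on the lowered sixth degree, borrowed from the parallel minor.

bVI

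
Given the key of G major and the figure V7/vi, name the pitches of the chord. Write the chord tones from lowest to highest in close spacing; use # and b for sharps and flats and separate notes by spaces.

B D# F# A

V7/vi is a secondary dominant — the dominant seventh of vi. vi in G major is E, so the applied chord's root is B, a perfect fifth above.
Building a dominant seventh chord on B gives B-D#-F#-A.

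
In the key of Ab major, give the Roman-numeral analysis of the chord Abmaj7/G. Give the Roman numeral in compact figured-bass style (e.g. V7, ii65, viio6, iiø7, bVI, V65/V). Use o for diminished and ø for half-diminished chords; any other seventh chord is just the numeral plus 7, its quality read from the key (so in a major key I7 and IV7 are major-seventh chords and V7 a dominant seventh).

I42

Stacked in thirds the chord is Ab-C-Eb-G: a major seventh chord on Ab.
Ab is scale degree 1 in Ab major, and a major seventh chord on that degree is written I7.
With G in the bass the chord is in third inversion, so the figured bass is 42.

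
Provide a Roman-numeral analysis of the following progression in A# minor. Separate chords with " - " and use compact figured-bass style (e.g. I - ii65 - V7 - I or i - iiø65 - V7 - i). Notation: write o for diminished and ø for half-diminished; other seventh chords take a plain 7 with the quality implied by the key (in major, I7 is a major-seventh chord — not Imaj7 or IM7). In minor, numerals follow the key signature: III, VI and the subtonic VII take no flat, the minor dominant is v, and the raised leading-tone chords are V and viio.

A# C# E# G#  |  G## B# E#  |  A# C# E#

i7 - V6 - i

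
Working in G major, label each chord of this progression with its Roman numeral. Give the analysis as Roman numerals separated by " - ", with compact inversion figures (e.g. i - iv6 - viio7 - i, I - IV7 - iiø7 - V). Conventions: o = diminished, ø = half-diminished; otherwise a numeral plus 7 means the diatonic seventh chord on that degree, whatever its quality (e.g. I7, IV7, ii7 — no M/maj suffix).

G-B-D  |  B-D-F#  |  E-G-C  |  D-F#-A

I - iii - IV6 - V

G-B-D has root G, degree 1 in G major, so I.
B-D-F#: root B is the mediant; minor triad there is iii.
E-G-C: root C is the subdominant; major triad there is IV6.
D-F#-A: major triad on D = scale degree 5 → V.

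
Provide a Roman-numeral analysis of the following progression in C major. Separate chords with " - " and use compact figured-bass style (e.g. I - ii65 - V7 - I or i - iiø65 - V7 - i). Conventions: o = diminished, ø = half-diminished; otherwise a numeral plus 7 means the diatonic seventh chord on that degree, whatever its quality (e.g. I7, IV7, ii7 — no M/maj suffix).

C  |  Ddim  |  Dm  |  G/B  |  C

I - iio - ii - V6 - I

C: major triad on C = scale degree 1 → I.
Ddim is non-diatonic — iio, a mixture chord from C minor.
Dm: root D is the supertonic; minor triad there is ii.
G/B: major triad on G = scale degree 5 → V6.
C has root C, degree 1 in C major, so I.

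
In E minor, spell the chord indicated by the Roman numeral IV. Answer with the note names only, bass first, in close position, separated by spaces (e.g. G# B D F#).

A C# E

IV is the major subdominant, borrowed from the parallel major. In E minor that root is A.
So the chord is A-C#-E, a major triad.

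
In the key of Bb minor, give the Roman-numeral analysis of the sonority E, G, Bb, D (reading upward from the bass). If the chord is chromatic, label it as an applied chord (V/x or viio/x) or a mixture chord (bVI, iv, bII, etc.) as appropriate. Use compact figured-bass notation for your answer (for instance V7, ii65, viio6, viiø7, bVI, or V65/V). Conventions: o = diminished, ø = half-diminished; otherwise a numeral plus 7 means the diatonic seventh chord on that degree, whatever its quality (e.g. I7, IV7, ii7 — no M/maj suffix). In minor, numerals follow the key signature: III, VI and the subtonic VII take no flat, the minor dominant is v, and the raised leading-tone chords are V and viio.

The pitches E-G-Bb-D form a half-diminished seventh chord rooted on E.
E sits a half step below F (V in Bb minor); a diminished chord there is the applied leading-tone chord of V.

viiø7/V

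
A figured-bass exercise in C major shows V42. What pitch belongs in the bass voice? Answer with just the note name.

F

V in C major has root G; the chord is G-B-D-F.
The figure 42 means third inversion — the seventh is in the bass.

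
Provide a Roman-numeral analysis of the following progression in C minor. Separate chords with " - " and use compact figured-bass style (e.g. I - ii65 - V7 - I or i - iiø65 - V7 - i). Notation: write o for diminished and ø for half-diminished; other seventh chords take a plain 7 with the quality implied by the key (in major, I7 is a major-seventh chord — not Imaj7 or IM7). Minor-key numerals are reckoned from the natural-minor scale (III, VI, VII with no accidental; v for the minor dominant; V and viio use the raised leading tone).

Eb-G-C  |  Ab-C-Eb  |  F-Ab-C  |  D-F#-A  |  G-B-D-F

Eb-G-C: root C is the tonic; minor triad there is i6.
Ab-C-Eb: major triad on Ab = scale degree 6 → VI.
F-Ab-C: root F is the subdominant; minor triad there is iv.
D-F#-A: chromatic; D is V of V, so V/V.
G-B-D-F: dominant seventh chord on G = scale degree 5 → V7.

i6 - VI - iv - V/V - V7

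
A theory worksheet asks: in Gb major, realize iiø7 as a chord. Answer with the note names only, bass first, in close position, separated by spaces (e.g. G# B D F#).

Ab Cb Ebb Gb

iiø7 is the half-diminished supertonic seventh, borrowed from the parallel minor. In Gb major that root is Ab.
So the chord is Ab-Cb-Ebb-Gb, a half-diminished seventh chord.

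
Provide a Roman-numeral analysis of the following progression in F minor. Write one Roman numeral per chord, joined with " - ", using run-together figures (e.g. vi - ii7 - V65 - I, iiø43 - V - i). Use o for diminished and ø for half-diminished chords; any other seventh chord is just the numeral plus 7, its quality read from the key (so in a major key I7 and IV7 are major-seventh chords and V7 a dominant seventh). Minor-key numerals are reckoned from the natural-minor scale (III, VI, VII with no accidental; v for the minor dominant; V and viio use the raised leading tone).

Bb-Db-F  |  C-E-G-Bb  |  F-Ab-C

iv - V7 - i

Bb-Db-F: minor triad on Bb = scale degree 4 → iv.
C-E-G-Bb has root C, degree 5 in F minor, so V7.
F-Ab-C has root F, degree 1 in F minor, so i.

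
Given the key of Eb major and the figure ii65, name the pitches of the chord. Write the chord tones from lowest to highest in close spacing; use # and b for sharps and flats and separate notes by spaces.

Ab C Eb F

The numeral's case and figure indicate a minor seventh chord. In Eb major its root, scale degree 2, is F.
Stacking thirds from F gives F-Ab-C-Eb.
With the 65 figure the chord is in first inversion; from the bass Ab upward in close position it reads Ab-C-Eb-F.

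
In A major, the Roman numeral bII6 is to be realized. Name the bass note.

D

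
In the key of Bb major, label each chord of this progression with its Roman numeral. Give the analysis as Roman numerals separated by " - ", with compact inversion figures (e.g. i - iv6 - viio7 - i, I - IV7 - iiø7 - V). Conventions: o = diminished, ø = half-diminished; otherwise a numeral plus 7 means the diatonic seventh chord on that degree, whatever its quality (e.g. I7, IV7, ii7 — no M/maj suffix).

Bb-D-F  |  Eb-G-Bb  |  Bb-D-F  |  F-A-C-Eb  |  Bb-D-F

I - IV - I - V7 - I

Bb-D-F: major triad on Bb = scale degree 1 → I.
Eb-G-Bb has root Eb, degree 4 in Bb major, so IV.
Bb-D-F has root Bb, degree 1 in Bb major, so I.
F-A-C-Eb: dominant seventh chord on F = scale degree 5 → V7.
Bb-D-F has root Bb, degree 1 in Bb major, so I.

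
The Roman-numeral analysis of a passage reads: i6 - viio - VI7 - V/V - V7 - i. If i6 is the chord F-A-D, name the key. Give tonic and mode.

D minor

The anchor chord is a minor triad on D, labeled i6.
If D is scale degree 1 and the mode makes that degree carry a minor triad, the tonic is D and the mode is minor.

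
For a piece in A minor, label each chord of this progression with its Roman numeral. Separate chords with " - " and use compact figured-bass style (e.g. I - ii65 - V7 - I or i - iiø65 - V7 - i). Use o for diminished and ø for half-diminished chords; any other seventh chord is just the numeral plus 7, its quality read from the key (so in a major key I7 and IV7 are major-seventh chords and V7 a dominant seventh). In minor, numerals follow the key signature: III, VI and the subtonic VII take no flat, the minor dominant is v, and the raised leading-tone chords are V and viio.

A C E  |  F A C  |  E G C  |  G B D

A-C-E has root A, degree 1 in A minor, so i.
F-A-C: major triad on F = scale degree 6 → VI.
E-G-C: major triad on C = scale degree 3 → III6.
G-B-D has root G, degree 7 in A minor, so VII.

i - VI - III6 - VII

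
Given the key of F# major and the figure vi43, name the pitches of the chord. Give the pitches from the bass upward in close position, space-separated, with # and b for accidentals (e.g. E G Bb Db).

A# C# D# F#

In F# major, the sixth degree is D#, and the diatonic chord built there is a minor seventh chord.
Stacking thirds from D# gives D#-F#-A#-C#.
The figured bass 43 indicates second inversion, placing the fifth (A#) in the bass: A#-C#-D#-F#.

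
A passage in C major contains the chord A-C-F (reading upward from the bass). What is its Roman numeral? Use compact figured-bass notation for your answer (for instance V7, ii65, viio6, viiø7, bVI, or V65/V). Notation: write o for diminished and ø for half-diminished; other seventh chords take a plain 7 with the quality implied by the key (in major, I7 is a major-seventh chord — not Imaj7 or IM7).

Stacked in thirds the chord is F-A-C: a major triad on F.
F is scale degree 4 in C major, and a major triad on that degree is written IV.
With A in the bass the chord is in first inversion, so the figured bass is 6.

IV6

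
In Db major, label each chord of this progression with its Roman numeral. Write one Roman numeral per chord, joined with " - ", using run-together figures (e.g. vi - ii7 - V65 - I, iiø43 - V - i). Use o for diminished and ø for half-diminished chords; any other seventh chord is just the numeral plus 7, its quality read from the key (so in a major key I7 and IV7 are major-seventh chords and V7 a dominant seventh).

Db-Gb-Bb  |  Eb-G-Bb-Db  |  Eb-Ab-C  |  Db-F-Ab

IV64 - V7/V - V64 - I

Db-Gb-Bb: major triad on Gb = scale degree 4 → IV64.
Eb-G-Bb-Db is the secondary dominant of V (dominant seventh chord on Eb): V7/V.
Eb-Ab-C: root Ab is the dominant; major triad there is V64.
Db-F-Ab has root Db, degree 1 in Db major, so I.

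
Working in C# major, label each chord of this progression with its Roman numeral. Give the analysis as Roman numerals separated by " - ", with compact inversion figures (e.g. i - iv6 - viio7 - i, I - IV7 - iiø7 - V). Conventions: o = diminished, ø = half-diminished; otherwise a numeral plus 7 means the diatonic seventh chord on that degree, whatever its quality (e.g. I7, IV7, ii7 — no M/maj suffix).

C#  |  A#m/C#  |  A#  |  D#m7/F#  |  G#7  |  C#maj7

C#: root C# is the tonic; major triad there is I.
A#m/C# has root A#, degree 6 in C# major, so vi6.
A#: a major triad on A#, the applied dominant of ii → V/ii.
D#m7/F#: minor seventh chord on D# = scale degree 2 → ii65.
G#7 has root G#, degree 5 in C# major, so V7.
C#maj7: major seventh chord on C# = scale degree 1 → I7.

I - vi6 - V/ii - ii65 - V7 - I7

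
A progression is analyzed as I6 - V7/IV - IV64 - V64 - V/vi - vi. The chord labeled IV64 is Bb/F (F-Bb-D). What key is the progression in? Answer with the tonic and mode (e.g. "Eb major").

IV64 is given as F-Bb-D — a major triad with root Bb.
If Bb is scale degree 4 and the mode makes that degree carry a major triad, the tonic is F and the mode is major.

F major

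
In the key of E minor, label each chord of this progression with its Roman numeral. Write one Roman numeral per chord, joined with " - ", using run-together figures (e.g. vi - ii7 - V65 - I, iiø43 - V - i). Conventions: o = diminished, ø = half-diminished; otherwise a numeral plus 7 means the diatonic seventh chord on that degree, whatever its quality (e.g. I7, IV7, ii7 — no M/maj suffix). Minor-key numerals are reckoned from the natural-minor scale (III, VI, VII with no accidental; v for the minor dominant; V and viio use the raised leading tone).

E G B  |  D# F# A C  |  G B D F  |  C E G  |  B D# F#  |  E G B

E-G-B: root E is the tonic; minor triad there is i.
D#-F#-A-C has root D#, degree 7 in E minor, so viio7.
G-B-D-F: chromatic; G is V of VI, so V7/VI.
C-E-G has root C, degree 6 in E minor, so VI.
B-D#-F#: root B is the dominant; major triad there is V.
E-G-B has root E, degree 1 in E minor, so i.

i - viio7 - V7/VI - VI - V - i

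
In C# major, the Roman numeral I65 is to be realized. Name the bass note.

I in C# major has root C#; the chord is C#-E#-G#-B#.
The figure 65 means first inversion — the third is in the bass.

E#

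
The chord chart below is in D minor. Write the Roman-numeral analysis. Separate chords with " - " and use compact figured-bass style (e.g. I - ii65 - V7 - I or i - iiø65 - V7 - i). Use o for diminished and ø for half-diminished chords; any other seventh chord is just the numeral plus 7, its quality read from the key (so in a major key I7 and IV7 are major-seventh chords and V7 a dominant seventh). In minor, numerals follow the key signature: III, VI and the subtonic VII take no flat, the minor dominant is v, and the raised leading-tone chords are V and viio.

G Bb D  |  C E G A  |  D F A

iv - v65 - i

G-Bb-D: minor triad on G = scale degree 4 → iv.
C-E-G-A: root A is the dominant; minor seventh chord there is v65.
D-F-A: root D is the tonic; minor triad there is i.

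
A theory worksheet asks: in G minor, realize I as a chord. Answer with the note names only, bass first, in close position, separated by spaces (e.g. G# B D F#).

G B D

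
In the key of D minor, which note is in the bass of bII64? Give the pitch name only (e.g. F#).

bII in D minor has root Eb; the chord is Eb-G-Bb.
The figure 64 means second inversion — the fifth is in the bass.

Bb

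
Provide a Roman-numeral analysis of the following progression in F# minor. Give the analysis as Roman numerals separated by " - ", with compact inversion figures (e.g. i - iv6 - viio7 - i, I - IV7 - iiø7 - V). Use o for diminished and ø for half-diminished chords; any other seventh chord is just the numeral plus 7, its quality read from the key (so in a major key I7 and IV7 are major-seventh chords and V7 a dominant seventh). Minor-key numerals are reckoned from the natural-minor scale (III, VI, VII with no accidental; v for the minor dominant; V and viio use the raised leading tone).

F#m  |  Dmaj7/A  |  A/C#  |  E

F#m has root F#, degree 1 in F# minor, so i.
Dmaj7/A: major seventh chord on D = scale degree 6 → VI43.
A/C#: major triad on A = scale degree 3 → III6.
E has root E, degree 7 in F# minor, so VII.

i - VI43 - III6 - VII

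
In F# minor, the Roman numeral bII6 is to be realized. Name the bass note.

B

bII in F# minor has root G; the chord is G-B-D.
The figure 6 means first inversion — the third is in the bass.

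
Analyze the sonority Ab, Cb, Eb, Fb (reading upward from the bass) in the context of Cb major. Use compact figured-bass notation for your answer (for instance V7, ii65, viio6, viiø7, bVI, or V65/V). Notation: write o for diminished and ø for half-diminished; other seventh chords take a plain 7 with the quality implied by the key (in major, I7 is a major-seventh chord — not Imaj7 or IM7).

IV65

Stacked in thirds the chord is Fb-Ab-Cb-Eb: a major seventh chord on Fb.
In Cb major, Fb is the subdominant; the diatonic major seventh chord there is IV7.
With Ab in the bass the chord is in first inversion, so the figured bass is 65.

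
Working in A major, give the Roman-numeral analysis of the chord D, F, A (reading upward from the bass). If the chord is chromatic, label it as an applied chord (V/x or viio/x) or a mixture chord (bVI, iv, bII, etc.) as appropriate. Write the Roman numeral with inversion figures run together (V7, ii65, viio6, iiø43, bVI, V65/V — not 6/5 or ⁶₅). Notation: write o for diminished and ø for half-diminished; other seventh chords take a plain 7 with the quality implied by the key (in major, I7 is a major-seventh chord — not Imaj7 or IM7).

iv

The pitches D-F-A form a minor triad rooted on D.
D is the fourth degree of A major. This is the minor subdominant, borrowed from the parallel minor.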